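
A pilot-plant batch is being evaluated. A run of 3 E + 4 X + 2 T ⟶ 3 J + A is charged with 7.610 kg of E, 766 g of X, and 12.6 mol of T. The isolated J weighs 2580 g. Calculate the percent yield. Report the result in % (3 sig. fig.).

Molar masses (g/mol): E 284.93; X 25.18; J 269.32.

50.7 %

n(E) = 7.610×1000 / 284.93 = 26.71 mol
n(X) = 766.0 / 25.18 = 30.42 mol
n(T) = 12.60 mol
n/ν for E = 26.71/3 = 8.903
n/ν for X = 30.42/4 = 7.605
n/ν for T = 12.60/2 = 6.300
Smallest n/ν is T → limiting reagent.
theoretical n(J) = (3/2) × 12.60 = 18.90 mol → 5090 g
% yield = 2580 / 5090 × 100 = 50.69 %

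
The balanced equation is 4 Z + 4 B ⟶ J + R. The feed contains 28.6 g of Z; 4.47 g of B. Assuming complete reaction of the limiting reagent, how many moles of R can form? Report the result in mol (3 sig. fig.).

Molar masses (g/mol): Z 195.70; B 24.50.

n(Z) = 28.60 / 195.70 = 0.1461 mol
n(B) = 4.470 / 24.50 = 0.1824 mol
n/ν for Z = 0.1461/4 = 0.03653
n/ν for B = 0.1824/4 = 0.04560
Smallest n/ν is Z → limiting reagent.
n(R) = (1/4) × 0.1461 = 0.03653 mol

0.0365 mol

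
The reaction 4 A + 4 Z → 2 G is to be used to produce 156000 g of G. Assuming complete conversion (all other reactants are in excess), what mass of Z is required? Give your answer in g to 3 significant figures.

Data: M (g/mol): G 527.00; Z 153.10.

90600 g

n(G) = 156000 / 527.00 = 296.0 mol
n(Z) = (4/2) × 296.0 = 592.0 mol
mass = 592.0 × 153.10 = 90640 g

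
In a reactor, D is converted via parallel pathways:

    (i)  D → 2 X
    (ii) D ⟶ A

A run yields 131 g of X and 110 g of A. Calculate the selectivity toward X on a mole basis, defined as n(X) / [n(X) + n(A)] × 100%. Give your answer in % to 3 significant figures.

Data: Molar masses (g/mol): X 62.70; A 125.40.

70.4 %

n(X) = 131 / 62.70 = 2.089 mol
n(A) = 110 / 125.40 = 0.8772 mol
selectivity = 2.089/(2.089+0.8772) × 100 = 70.43 %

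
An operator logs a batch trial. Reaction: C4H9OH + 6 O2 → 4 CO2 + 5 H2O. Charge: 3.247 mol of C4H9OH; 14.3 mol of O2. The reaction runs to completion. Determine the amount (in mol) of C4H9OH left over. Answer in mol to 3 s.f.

0.864 mol

n(C4H9OH) = 3.247 mol
n(O2) = 14.30 mol
n/ν → C4H9OH: 3.247, O2: 2.383; O2 is limiting.
C4H9OH consumed = (1/6) × 14.30 = 2.383 mol
C4H9OH remaining = 3.247 − 2.383 = 0.8640 mol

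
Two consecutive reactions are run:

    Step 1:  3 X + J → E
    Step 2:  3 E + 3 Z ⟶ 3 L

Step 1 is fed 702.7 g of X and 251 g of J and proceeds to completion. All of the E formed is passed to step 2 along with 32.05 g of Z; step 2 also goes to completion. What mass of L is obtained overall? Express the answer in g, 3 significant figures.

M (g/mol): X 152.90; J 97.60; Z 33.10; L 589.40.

Step 1:
n(X) = 702.7 / 152.90 = 4.596 mol
n(J) = 251.0 / 97.60 = 2.572 mol
n/ν for X = 4.596/3 = 1.532
n/ν for J = 2.572/1 = 2.572
Smallest n/ν is X → limiting reagent.
n(E) produced = (1/3) × 4.596 = 1.532 mol
Step 2:
n(E) available = 1.532 mol
n(Z) = 32.05 / 33.10 = 0.9683 mol
n/ν for E = 1.532/3 = 0.5107
n/ν for Z = 0.9683/3 = 0.3228
Smallest n/ν is Z → limiting reagent.
n(L) = (3/3) × 0.9683 = 0.9683 mol
mass = 0.9683 × 589.40 = 570.7 g

571 g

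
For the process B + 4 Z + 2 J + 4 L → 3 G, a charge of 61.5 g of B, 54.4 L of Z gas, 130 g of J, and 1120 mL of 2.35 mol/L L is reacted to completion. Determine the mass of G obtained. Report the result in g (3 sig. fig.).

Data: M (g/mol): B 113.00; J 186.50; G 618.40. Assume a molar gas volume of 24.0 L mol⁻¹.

647 g

n(B) = 61.50 / 113.00 = 0.5442 mol
n(Z) = 54.40 / 24.0 = 2.267 mol
n(J) = 130.0 / 186.50 = 0.6971 mol
n(L) = 2.35 × 1120/1000 = 2.632 mol
n/ν → B: 0.5442, Z: 0.5668, J: 0.3486, L: 0.6580; J is limiting.
n(G) = (3/2) × 0.6971 = 1.046 mol
mass = 1.046 × 618.40 = 646.8 g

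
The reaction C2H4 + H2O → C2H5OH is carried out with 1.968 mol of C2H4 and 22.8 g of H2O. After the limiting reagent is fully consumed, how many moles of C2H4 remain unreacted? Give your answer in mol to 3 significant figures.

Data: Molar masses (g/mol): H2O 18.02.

0.703 mol

n(C2H4) = 1.968 mol
n(H2O) = 22.80 / 18.02 = 1.265 mol
n/ν → C2H4: 1.968, H2O: 1.265; H2O is limiting.
C2H4 consumed = (1/1) × 1.265 = 1.265 mol
C2H4 remaining = 1.968 − 1.265 = 0.7030 mol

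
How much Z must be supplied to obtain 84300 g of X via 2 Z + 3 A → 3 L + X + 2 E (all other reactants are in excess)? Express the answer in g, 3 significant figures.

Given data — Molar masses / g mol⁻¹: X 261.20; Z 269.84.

174000 g

n(X) = 84300 / 261.20 = 322.7 mol
n(Z) = (2/1) × 322.7 = 645.4 mol
mass = 645.4 × 269.84 = 174200 g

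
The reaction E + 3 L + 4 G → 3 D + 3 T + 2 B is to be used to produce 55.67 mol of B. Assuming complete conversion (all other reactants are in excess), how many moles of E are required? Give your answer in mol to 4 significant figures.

n(B) = 55.67 mol
n(E) = (1/2) × 55.67 = 27.84 mol

27.84 mol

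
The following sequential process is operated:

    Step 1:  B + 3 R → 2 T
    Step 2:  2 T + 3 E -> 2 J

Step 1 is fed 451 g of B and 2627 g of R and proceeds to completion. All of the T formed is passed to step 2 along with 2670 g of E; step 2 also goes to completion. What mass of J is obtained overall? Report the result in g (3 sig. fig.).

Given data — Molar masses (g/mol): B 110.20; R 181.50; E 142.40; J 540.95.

Step 1:
n(B) = 451.0 / 110.20 = 4.093 mol
n(R) = 2627 / 181.50 = 14.47 mol
n/ν for B = 4.093/1 = 4.093
n/ν for R = 14.47/3 = 4.823
Smallest n/ν is B → limiting reagent.
n(T) produced = (2/1) × 4.093 = 8.186 mol
Step 2:
n(T) available = 8.186 mol
n(E) = 2670 / 142.40 = 18.75 mol
n/ν for T = 8.186/2 = 4.093
n/ν for E = 18.75/3 = 6.250
Smallest n/ν is T → limiting reagent.
n(J) = (2/2) × 8.186 = 8.186 mol
mass = 8.186 × 540.95 = 4428 g

4430 g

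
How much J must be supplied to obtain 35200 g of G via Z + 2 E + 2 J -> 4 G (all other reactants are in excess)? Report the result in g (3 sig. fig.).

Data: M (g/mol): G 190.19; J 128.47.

11900 g

n(G) = 35200 / 190.19 = 185.1 mol
n(J) = (2/4) × 185.1 = 92.55 mol
mass = 92.55 × 128.47 = 11890 g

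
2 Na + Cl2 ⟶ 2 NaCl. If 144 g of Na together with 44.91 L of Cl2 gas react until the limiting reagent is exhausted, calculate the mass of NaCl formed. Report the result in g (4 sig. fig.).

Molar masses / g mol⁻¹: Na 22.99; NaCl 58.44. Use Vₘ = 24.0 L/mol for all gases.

218.7 g

n(Na) = 144.0 / 22.99 = 6.264 mol
n(Cl2) = 44.91 / 24.0 = 1.871 mol
n/ν for Na = 6.264/2 = 3.132
n/ν for Cl2 = 1.871/1 = 1.871
Smallest n/ν is Cl2 → limiting reagent.
n(NaCl) = (2/1) × 1.871 = 3.742 mol
mass = 3.742 × 58.44 = 218.7 g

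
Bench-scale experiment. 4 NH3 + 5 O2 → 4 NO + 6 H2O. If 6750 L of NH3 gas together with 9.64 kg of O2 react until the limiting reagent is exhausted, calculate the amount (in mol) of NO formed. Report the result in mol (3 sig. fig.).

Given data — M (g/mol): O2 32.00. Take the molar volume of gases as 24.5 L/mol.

n(NH3) = 6750 / 24.5 = 275.5 mol
n(O2) = 9.640×1000 / 32.00 = 301.3 mol
n/ν for NH3 = 275.5/4 = 68.88
n/ν for O2 = 301.3/5 = 60.26
Smallest n/ν is O2 → limiting reagent.
n(NO) = (4/5) × 301.3 = 241.0 mol

241 mol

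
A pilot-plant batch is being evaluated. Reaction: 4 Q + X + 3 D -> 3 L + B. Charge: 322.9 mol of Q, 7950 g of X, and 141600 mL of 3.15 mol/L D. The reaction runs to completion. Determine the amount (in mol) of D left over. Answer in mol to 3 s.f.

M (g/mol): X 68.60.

204 mol

n(Q) = 322.9 mol
n(X) = 7950 / 68.60 = 115.9 mol
n(D) = 3.15 × 141600/1000 = 446.0 mol
n/ν for Q = 322.9/4 = 80.73
n/ν for X = 115.9/1 = 115.9
n/ν for D = 446.0/3 = 148.7
Smallest n/ν is Q → limiting reagent.
D consumed = (3/4) × 322.9 = 242.2 mol
D remaining = 446.0 − 242.2 = 203.8 mol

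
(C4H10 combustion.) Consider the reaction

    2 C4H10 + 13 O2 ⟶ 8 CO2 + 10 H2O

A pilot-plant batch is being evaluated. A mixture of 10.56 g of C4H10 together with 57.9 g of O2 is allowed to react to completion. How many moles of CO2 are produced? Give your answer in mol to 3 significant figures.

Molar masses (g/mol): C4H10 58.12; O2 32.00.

n(C4H10) = 10.56 / 58.12 = 0.1817 mol
n(O2) = 57.90 / 32.00 = 1.809 mol
n/ν for C4H10 = 0.1817/2 = 0.09085
n/ν for O2 = 1.809/13 = 0.1392
Smallest n/ν is C4H10 → limiting reagent.
n(CO2) = (8/2) × 0.1817 = 0.7268 mol

0.727 mol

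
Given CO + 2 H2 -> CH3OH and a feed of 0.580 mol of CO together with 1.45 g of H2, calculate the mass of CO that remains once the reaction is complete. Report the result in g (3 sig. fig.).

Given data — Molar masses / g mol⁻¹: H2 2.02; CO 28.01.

6.19 g

n(CO) = 0.5800 mol
n(H2) = 1.450 / 2.02 = 0.7178 mol
n/ν for CO = 0.5800/1 = 0.5800
n/ν for H2 = 0.7178/2 = 0.3589
Smallest n/ν is H2 → limiting reagent.
CO consumed = (1/2) × 0.7178 = 0.3589 mol
CO remaining = 0.5800 − 0.3589 = 0.2211 mol
mass = 0.2211 × 28.01 = 6.193 g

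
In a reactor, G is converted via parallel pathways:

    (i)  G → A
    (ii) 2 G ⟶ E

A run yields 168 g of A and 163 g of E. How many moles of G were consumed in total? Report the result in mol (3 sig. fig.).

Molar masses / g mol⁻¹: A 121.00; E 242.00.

2.74 mol

n(A) = 168 / 121.00 = 1.388 mol
n(E) = 163 / 242.00 = 0.6736 mol
n(G) via (i) = (1/1)×1.388 = 1.388 mol
n(G) via (ii) = (2/1)×0.6736 = 1.347 mol
total n(G) = 1.388 + 1.347 = 2.735 mol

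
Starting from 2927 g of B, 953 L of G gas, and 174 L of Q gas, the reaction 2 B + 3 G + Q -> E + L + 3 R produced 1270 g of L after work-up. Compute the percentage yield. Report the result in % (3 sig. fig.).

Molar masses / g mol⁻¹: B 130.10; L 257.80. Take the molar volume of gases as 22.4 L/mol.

63.4 %

n(B) = 2927 / 130.10 = 22.50 mol
n(G) = 953.0 / 22.4 = 42.54 mol
n(Q) = 174.0 / 22.4 = 7.768 mol
n/ν → B: 11.25, G: 14.18, Q: 7.768; Q is limiting.
theoretical n(L) = (1/1) × 7.768 = 7.768 mol → 2003 g
% yield = 1270 / 2003 × 100 = 63.40 %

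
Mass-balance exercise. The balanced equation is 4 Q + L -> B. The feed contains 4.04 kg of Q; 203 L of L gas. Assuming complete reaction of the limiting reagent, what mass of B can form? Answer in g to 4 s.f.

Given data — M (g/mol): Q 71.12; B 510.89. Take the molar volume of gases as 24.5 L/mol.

4233 g

n(Q) = 4.040×1000 / 71.12 = 56.81 mol
n(L) = 203.0 / 24.5 = 8.286 mol
n/ν → Q: 14.20, L: 8.286; L is limiting.
n(B) = (1/1) × 8.286 = 8.286 mol
mass = 8.286 × 510.89 = 4233 g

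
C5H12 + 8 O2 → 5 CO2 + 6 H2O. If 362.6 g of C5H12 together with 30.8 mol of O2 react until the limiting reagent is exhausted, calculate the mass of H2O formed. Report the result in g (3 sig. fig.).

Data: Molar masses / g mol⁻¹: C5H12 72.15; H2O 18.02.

n(C5H12) = 362.6 / 72.15 = 5.026 mol
n(O2) = 30.80 mol
n/ν → C5H12: 5.026, O2: 3.850; O2 is limiting.
n(H2O) = (6/8) × 30.80 = 23.10 mol
mass = 23.10 × 18.02 = 416.3 g

416 g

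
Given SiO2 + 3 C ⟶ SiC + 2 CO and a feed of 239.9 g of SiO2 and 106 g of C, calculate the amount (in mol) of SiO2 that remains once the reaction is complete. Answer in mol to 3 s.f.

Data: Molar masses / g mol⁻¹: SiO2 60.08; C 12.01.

n(SiO2) = 239.9 / 60.08 = 3.993 mol
n(C) = 106.0 / 12.01 = 8.826 mol
n/ν → SiO2: 3.993, C: 2.942; C is limiting.
SiO2 consumed = (1/3) × 8.826 = 2.942 mol
SiO2 remaining = 3.993 − 2.942 = 1.051 mol

1.05 mol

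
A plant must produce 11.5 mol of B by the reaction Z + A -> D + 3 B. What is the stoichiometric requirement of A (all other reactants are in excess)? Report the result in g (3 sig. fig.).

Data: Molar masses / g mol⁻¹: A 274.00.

n(B) = 11.50 mol
n(A) = (1/3) × 11.50 = 3.833 mol
mass = 3.833 × 274.00 = 1050 g

1050 g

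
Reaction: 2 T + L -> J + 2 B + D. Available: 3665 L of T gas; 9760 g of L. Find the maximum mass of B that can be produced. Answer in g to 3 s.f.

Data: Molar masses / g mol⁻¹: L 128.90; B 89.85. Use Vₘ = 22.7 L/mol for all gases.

n(T) = 3665 / 22.7 = 161.5 mol
n(L) = 9760 / 128.90 = 75.72 mol
n/ν for T = 161.5/2 = 80.75
n/ν for L = 75.72/1 = 75.72
Smallest n/ν is L → limiting reagent.
n(B) = (2/1) × 75.72 = 151.4 mol
mass = 151.4 × 89.85 = 13600 g

13600 g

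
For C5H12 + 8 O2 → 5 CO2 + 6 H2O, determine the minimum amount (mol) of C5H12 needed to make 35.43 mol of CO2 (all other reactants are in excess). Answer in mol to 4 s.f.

7.086 mol

n(CO2) = 35.43 mol
n(C5H12) = (1/5) × 35.43 = 7.086 mol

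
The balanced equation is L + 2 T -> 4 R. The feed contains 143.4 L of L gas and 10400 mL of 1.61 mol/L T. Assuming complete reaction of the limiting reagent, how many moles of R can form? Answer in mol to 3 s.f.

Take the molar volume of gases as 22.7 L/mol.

n(L) = 143.4 / 22.7 = 6.317 mol
n(T) = 1.61 × 10400/1000 = 16.74 mol
n/ν → L: 6.317, T: 8.370; L is limiting.
n(R) = (4/1) × 6.317 = 25.27 mol

25.3 mol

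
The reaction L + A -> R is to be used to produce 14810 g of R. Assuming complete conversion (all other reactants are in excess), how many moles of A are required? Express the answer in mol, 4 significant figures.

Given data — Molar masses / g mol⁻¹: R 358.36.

41.33 mol

n(R) = 14810 / 358.36 = 41.33 mol
n(A) = (1/1) × 41.33 = 41.33 mol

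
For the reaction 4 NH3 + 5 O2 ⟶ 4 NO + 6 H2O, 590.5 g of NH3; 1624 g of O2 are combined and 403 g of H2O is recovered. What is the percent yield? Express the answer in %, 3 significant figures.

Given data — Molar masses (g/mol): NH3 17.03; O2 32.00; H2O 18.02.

43.0 %

n(NH3) = 590.5 / 17.03 = 34.67 mol
n(O2) = 1624 / 32.00 = 50.75 mol
n/ν → NH3: 8.668, O2: 10.15; NH3 is limiting.
theoretical n(H2O) = (6/4) × 34.67 = 52.01 mol → 937.2 g
% yield = 403 / 937.2 × 100 = 43.00 %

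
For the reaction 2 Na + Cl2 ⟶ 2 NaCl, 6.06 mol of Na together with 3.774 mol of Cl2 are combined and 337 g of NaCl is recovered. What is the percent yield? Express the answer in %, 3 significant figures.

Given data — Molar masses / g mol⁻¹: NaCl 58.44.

95.2 %

n(Na) = 6.060 mol
n(Cl2) = 3.774 mol
n/ν for Na = 6.060/2 = 3.030
n/ν for Cl2 = 3.774/1 = 3.774
Smallest n/ν is Na → limiting reagent.
theoretical n(NaCl) = (2/2) × 6.060 = 6.060 mol → 354.1 g
% yield = 337 / 354.1 × 100 = 95.17 %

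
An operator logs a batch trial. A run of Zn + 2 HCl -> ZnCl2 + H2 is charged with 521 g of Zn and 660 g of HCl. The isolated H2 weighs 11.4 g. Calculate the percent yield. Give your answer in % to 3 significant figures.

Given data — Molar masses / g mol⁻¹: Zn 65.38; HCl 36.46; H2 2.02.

n(Zn) = 521.0 / 65.38 = 7.969 mol
n(HCl) = 660.0 / 36.46 = 18.10 mol
n/ν for Zn = 7.969/1 = 7.969
n/ν for HCl = 18.10/2 = 9.050
Smallest n/ν is Zn → limiting reagent.
theoretical n(H2) = (1/1) × 7.969 = 7.969 mol → 16.10 g
% yield = 11.4 / 16.10 × 100 = 70.81 %

70.8 %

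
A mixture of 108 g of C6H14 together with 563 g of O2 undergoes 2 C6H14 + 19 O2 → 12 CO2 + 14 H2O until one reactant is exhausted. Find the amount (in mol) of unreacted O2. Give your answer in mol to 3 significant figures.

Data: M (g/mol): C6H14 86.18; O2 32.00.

n(C6H14) = 108.0 / 86.18 = 1.253 mol
n(O2) = 563.0 / 32.00 = 17.59 mol
n/ν for C6H14 = 1.253/2 = 0.6265
n/ν for O2 = 17.59/19 = 0.9258
Smallest n/ν is C6H14 → limiting reagent.
O2 consumed = (19/2) × 1.253 = 11.90 mol
O2 remaining = 17.59 − 11.90 = 5.690 mol

5.69 mol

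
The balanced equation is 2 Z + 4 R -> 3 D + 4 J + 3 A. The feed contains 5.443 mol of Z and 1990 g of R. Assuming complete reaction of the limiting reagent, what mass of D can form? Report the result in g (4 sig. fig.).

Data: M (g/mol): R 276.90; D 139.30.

750.8 g

n(Z) = 5.443 mol
n(R) = 1990 / 276.90 = 7.187 mol
n/ν for Z = 5.443/2 = 2.722
n/ν for R = 7.187/4 = 1.797
Smallest n/ν is R → limiting reagent.
n(D) = (3/4) × 7.187 = 5.390 mol
mass = 5.390 × 139.30 = 750.8 g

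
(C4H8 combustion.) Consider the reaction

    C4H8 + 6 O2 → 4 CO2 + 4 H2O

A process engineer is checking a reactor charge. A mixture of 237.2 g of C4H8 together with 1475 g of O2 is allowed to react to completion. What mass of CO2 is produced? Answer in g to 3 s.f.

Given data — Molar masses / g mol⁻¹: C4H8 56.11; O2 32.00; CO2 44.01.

n(C4H8) = 237.2 / 56.11 = 4.227 mol
n(O2) = 1475 / 32.00 = 46.09 mol
n/ν for C4H8 = 4.227/1 = 4.227
n/ν for O2 = 46.09/6 = 7.682
Smallest n/ν is C4H8 → limiting reagent.
n(CO2) = (4/1) × 4.227 = 16.91 mol
mass = 16.91 × 44.01 = 744.2 g

744 g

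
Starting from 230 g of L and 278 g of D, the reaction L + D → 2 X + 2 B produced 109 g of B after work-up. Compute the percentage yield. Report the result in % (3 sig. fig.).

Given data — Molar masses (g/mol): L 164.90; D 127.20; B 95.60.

n(L) = 230.0 / 164.90 = 1.395 mol
n(D) = 278.0 / 127.20 = 2.186 mol
n/ν for L = 1.395/1 = 1.395
n/ν for D = 2.186/1 = 2.186
Smallest n/ν is L → limiting reagent.
theoretical n(B) = (2/1) × 1.395 = 2.790 mol → 266.7 g
% yield = 109 / 266.7 × 100 = 40.87 %

40.9 %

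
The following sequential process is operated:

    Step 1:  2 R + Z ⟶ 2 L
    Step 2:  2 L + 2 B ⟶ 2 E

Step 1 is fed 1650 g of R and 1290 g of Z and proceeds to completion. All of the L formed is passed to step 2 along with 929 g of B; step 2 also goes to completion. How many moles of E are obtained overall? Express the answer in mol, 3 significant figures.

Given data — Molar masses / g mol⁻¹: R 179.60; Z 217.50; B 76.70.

Step 1:
n(R) = 1650 / 179.60 = 9.187 mol
n(Z) = 1290 / 217.50 = 5.931 mol
n/ν → R: 4.594, Z: 5.931; R is limiting.
n(L) produced = (2/2) × 9.187 = 9.187 mol
Step 2:
n(L) available = 9.187 mol
n(B) = 929.0 / 76.70 = 12.11 mol
n/ν → L: 4.594, B: 6.055; L is limiting.
n(E) = (2/2) × 9.187 = 9.187 mol

9.19 mol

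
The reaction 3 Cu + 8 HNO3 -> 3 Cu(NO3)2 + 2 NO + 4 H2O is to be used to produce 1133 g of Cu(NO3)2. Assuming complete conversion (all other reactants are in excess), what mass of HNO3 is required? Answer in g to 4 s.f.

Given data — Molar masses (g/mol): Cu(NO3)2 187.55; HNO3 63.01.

1015 g

n(Cu(NO3)2) = 1133 / 187.55 = 6.041 mol
n(HNO3) = (8/3) × 6.041 = 16.11 mol
mass = 16.11 × 63.01 = 1015 g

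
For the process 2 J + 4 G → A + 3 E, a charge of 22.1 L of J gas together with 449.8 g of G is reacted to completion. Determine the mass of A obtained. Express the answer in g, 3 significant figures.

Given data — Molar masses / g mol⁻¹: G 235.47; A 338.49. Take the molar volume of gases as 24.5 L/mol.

153 g

n(J) = 22.10 / 24.5 = 0.9020 mol
n(G) = 449.8 / 235.47 = 1.910 mol
n/ν → J: 0.4510, G: 0.4775; J is limiting.
n(A) = (1/2) × 0.9020 = 0.4510 mol
mass = 0.4510 × 338.49 = 152.7 g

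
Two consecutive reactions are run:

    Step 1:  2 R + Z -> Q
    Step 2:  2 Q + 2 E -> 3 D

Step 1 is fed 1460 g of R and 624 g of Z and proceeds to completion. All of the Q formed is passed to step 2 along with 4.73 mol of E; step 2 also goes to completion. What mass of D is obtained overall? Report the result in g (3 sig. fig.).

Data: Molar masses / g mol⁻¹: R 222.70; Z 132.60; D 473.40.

Step 1:
n(R) = 1460 / 222.70 = 6.556 mol
n(Z) = 624.0 / 132.60 = 4.706 mol
n/ν → R: 3.278, Z: 4.706; R is limiting.
n(Q) produced = (1/2) × 6.556 = 3.278 mol
Step 2:
n(Q) available = 3.278 mol
n(E) = 4.730 mol
n/ν → Q: 1.639, E: 2.365; Q is limiting.
n(D) = (3/2) × 3.278 = 4.917 mol
mass = 4.917 × 473.40 = 2328 g

2330 g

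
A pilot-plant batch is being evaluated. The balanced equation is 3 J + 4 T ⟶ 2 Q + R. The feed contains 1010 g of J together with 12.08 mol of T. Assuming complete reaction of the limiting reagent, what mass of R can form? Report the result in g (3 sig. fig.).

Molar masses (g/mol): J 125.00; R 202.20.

545 g

n(J) = 1010 / 125.00 = 8.080 mol
n(T) = 12.08 mol
n/ν for J = 8.080/3 = 2.693
n/ν for T = 12.08/4 = 3.020
Smallest n/ν is J → limiting reagent.
n(R) = (1/3) × 8.080 = 2.693 mol
mass = 2.693 × 202.20 = 544.5 g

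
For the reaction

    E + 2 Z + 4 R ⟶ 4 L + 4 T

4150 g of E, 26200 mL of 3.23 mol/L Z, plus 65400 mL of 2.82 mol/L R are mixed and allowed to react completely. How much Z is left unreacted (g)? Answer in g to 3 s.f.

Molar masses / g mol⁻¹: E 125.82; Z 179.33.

n(E) = 4150 / 125.82 = 32.98 mol
n(Z) = 3.23 × 26200/1000 = 84.63 mol
n(R) = 2.82 × 65400/1000 = 184.4 mol
n/ν for E = 32.98/1 = 32.98
n/ν for Z = 84.63/2 = 42.32
n/ν for R = 184.4/4 = 46.10
Smallest n/ν is E → limiting reagent.
Z consumed = (2/1) × 32.98 = 65.96 mol
Z remaining = 84.63 − 65.96 = 18.67 mol
mass = 18.67 × 179.33 = 3348 g

3350 g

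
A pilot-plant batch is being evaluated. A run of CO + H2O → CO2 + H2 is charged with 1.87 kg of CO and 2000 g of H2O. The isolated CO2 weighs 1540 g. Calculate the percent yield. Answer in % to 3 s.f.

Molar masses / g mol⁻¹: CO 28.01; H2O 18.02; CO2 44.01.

52.4 %

n(CO) = 1.870×1000 / 28.01 = 66.76 mol
n(H2O) = 2000 / 18.02 = 111.0 mol
n/ν for CO = 66.76/1 = 66.76
n/ν for H2O = 111.0/1 = 111.0
Smallest n/ν is CO → limiting reagent.
theoretical n(CO2) = (1/1) × 66.76 = 66.76 mol → 2938 g
% yield = 1540 / 2938 × 100 = 52.42 %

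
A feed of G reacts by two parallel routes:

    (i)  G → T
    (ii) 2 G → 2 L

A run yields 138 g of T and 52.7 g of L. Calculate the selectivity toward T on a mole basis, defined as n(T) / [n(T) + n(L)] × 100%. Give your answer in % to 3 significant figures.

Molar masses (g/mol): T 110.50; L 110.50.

n(T) = 138 / 110.50 = 1.249 mol
n(L) = 52.7 / 110.50 = 0.4769 mol
selectivity = 1.249/(1.249+0.4769) × 100 = 72.37 %

72.4 %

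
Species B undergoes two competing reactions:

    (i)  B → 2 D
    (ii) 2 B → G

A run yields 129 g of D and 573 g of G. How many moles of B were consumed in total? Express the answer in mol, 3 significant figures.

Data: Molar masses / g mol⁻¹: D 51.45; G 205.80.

n(D) = 129 / 51.45 = 2.507 mol
n(G) = 573 / 205.80 = 2.784 mol
n(B) via (i) = (1/2)×2.507 = 1.254 mol
n(B) via (ii) = (2/1)×2.784 = 5.568 mol
total n(B) = 1.254 + 5.568 = 6.822 mol

6.82 mol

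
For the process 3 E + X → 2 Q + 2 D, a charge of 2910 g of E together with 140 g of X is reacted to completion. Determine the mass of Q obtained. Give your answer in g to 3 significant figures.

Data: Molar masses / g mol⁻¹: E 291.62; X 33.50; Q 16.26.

108 g

n(E) = 2910 / 291.62 = 9.979 mol
n(X) = 140.0 / 33.50 = 4.179 mol
n/ν → E: 3.326, X: 4.179; E is limiting.
n(Q) = (2/3) × 9.979 = 6.653 mol
mass = 6.653 × 16.26 = 108.2 g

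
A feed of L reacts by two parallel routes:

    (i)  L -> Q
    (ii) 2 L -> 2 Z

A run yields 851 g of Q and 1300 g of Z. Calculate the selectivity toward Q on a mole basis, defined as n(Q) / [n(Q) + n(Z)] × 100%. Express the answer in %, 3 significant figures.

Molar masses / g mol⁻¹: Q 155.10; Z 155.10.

n(Q) = 851 / 155.10 = 5.487 mol
n(Z) = 1300 / 155.10 = 8.382 mol
selectivity = 5.487/(5.487+8.382) × 100 = 39.56 %

39.6 %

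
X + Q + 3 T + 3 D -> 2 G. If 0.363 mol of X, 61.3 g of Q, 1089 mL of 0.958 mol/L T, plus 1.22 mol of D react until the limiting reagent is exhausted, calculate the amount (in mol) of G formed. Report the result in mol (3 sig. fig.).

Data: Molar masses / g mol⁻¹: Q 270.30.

0.454 mol

n(X) = 0.3630 mol
n(Q) = 61.30 / 270.30 = 0.2268 mol
n(T) = 0.958 × 1089/1000 = 1.043 mol
n(D) = 1.220 mol
n/ν → X: 0.3630, Q: 0.2268, T: 0.3477, D: 0.4067; Q is limiting.
n(G) = (2/1) × 0.2268 = 0.4536 mol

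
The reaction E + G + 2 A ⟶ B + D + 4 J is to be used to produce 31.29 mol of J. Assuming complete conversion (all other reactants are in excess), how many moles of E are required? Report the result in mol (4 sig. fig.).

n(J) = 31.29 mol
n(E) = (1/4) × 31.29 = 7.823 mol

7.823 mol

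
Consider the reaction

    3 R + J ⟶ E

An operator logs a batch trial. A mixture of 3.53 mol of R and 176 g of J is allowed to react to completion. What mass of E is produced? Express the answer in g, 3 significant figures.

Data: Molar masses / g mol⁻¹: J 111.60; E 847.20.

n(R) = 3.530 mol
n(J) = 176.0 / 111.60 = 1.577 mol
n/ν → R: 1.177, J: 1.577; R is limiting.
n(E) = (1/3) × 3.530 = 1.177 mol
mass = 1.177 × 847.20 = 997.2 g

997 g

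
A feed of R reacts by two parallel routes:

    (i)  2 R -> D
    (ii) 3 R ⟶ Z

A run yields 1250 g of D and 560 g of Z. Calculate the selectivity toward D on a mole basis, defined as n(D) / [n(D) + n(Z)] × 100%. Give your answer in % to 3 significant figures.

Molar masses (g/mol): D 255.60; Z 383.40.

77.0 %

n(D) = 1250 / 255.60 = 4.890 mol
n(Z) = 560 / 383.40 = 1.461 mol
selectivity = 4.890/(4.890+1.461) × 100 = 77.00 %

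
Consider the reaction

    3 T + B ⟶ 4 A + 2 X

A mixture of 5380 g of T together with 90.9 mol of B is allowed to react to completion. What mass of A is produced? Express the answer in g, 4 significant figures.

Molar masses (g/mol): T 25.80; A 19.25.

n(T) = 5380 / 25.80 = 208.5 mol
n(B) = 90.90 mol
n/ν for T = 208.5/3 = 69.50
n/ν for B = 90.90/1 = 90.90
Smallest n/ν is T → limiting reagent.
n(A) = (4/3) × 208.5 = 278.0 mol
mass = 278.0 × 19.25 = 5352 g

5352 g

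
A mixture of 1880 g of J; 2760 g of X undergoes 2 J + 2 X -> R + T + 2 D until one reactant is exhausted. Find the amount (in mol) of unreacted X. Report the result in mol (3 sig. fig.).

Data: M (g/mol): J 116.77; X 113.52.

n(J) = 1880 / 116.77 = 16.10 mol
n(X) = 2760 / 113.52 = 24.31 mol
n/ν for J = 16.10/2 = 8.050
n/ν for X = 24.31/2 = 12.16
Smallest n/ν is J → limiting reagent.
X consumed = (2/2) × 16.10 = 16.10 mol
X remaining = 24.31 − 16.10 = 8.210 mol

8.21 mol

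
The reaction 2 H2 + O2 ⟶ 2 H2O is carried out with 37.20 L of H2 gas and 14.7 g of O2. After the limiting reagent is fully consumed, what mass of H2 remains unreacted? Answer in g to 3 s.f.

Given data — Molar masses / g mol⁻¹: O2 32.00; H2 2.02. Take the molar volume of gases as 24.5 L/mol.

n(H2) = 37.20 / 24.5 = 1.518 mol
n(O2) = 14.70 / 32.00 = 0.4594 mol
n/ν for H2 = 1.518/2 = 0.7590
n/ν for O2 = 0.4594/1 = 0.4594
Smallest n/ν is O2 → limiting reagent.
H2 consumed = (2/1) × 0.4594 = 0.9188 mol
H2 remaining = 1.518 − 0.9188 = 0.5992 mol
mass = 0.5992 × 2.02 = 1.210 g

1.21 g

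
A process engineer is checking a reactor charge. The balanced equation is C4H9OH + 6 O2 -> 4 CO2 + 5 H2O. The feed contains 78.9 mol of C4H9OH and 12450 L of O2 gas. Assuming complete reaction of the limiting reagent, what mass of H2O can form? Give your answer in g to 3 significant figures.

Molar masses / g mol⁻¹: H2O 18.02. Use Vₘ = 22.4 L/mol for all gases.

n(C4H9OH) = 78.90 mol
n(O2) = 12450 / 22.4 = 555.8 mol
n/ν for C4H9OH = 78.90/1 = 78.90
n/ν for O2 = 555.8/6 = 92.63
Smallest n/ν is C4H9OH → limiting reagent.
n(H2O) = (5/1) × 78.90 = 394.5 mol
mass = 394.5 × 18.02 = 7109 g

7110 g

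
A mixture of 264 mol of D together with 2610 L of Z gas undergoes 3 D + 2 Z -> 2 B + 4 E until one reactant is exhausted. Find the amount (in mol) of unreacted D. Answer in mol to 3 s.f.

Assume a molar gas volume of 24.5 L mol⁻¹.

104 mol

n(D) = 264.0 mol
n(Z) = 2610 / 24.5 = 106.5 mol
n/ν for D = 264.0/3 = 88.00
n/ν for Z = 106.5/2 = 53.25
Smallest n/ν is Z → limiting reagent.
D consumed = (3/2) × 106.5 = 159.8 mol
D remaining = 264.0 − 159.8 = 104.2 mol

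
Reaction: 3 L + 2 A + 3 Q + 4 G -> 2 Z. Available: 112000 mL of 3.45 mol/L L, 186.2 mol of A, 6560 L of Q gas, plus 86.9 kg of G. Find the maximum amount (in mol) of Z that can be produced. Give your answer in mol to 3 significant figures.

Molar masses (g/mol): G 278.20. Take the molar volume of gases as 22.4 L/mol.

n(L) = 3.45 × 112000/1000 = 386.4 mol
n(A) = 186.2 mol
n(Q) = 6560 / 22.4 = 292.9 mol
n(G) = 86.90×1000 / 278.20 = 312.4 mol
n/ν for L = 386.4/3 = 128.8
n/ν for A = 186.2/2 = 93.10
n/ν for Q = 292.9/3 = 97.63
n/ν for G = 312.4/4 = 78.10
Smallest n/ν is G → limiting reagent.
n(Z) = (2/4) × 312.4 = 156.2 mol

156 mol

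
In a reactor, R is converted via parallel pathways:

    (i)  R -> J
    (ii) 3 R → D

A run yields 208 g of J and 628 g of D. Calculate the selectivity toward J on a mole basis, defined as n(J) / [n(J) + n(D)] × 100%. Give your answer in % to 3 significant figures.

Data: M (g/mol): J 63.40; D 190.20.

49.8 %

n(J) = 208 / 63.40 = 3.281 mol
n(D) = 628 / 190.20 = 3.302 mol
selectivity = 3.281/(3.281+3.302) × 100 = 49.84 %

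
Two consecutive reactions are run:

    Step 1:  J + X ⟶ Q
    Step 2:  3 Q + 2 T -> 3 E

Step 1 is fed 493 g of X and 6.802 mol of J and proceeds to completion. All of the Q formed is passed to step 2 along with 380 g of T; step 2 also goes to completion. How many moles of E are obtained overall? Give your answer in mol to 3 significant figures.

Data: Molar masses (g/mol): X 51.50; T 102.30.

Step 1:
n(X) = 493.0 / 51.50 = 9.573 mol
n(J) = 6.802 mol
n/ν for X = 9.573/1 = 9.573
n/ν for J = 6.802/1 = 6.802
Smallest n/ν is J → limiting reagent.
n(Q) produced = (1/1) × 6.802 = 6.802 mol
Step 2:
n(Q) available = 6.802 mol
n(T) = 380.0 / 102.30 = 3.715 mol
n/ν for Q = 6.802/3 = 2.267
n/ν for T = 3.715/2 = 1.858
Smallest n/ν is T → limiting reagent.
n(E) = (3/2) × 3.715 = 5.573 mol

5.57 mol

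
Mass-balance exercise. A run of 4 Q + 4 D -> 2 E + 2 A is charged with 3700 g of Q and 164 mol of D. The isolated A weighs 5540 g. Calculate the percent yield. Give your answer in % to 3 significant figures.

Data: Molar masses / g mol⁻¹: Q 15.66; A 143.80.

47.0 %

n(Q) = 3700 / 15.66 = 236.3 mol
n(D) = 164.0 mol
n/ν for Q = 236.3/4 = 59.08
n/ν for D = 164.0/4 = 41.00
Smallest n/ν is D → limiting reagent.
theoretical n(A) = (2/4) × 164.0 = 82.00 mol → 11790 g
% yield = 5540 / 11790 × 100 = 46.99 %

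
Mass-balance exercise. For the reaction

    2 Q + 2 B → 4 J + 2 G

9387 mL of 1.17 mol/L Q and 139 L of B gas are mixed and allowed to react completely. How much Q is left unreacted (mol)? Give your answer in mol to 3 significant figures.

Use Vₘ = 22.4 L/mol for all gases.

4.78 mol

n(Q) = 1.17 × 9387/1000 = 10.98 mol
n(B) = 139.0 / 22.4 = 6.205 mol
n/ν for Q = 10.98/2 = 5.490
n/ν for B = 6.205/2 = 3.103
Smallest n/ν is B → limiting reagent.
Q consumed = (2/2) × 6.205 = 6.205 mol
Q remaining = 10.98 − 6.205 = 4.775 mol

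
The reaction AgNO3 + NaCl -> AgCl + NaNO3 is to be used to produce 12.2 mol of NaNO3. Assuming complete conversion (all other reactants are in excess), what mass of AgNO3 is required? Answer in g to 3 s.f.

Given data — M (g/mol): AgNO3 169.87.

2070 g

n(NaNO3) = 12.20 mol
n(AgNO3) = (1/1) × 12.20 = 12.20 mol
mass = 12.20 × 169.87 = 2072 g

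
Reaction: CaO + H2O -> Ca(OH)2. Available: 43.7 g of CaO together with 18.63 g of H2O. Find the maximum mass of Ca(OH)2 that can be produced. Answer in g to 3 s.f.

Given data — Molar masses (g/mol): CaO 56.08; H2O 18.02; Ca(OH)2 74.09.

57.7 g

n(CaO) = 43.70 / 56.08 = 0.7792 mol
n(H2O) = 18.63 / 18.02 = 1.034 mol
n/ν → CaO: 0.7792, H2O: 1.034; CaO is limiting.
n(Ca(OH)2) = (1/1) × 0.7792 = 0.7792 mol
mass = 0.7792 × 74.09 = 57.73 g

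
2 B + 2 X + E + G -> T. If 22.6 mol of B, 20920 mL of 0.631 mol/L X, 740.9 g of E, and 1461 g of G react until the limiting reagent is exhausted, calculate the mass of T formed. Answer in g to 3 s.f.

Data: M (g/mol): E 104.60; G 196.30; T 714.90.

n(B) = 22.60 mol
n(X) = 0.631 × 20920/1000 = 13.20 mol
n(E) = 740.9 / 104.60 = 7.083 mol
n(G) = 1461 / 196.30 = 7.443 mol
n/ν for B = 22.60/2 = 11.30
n/ν for X = 13.20/2 = 6.600
n/ν for E = 7.083/1 = 7.083
n/ν for G = 7.443/1 = 7.443
Smallest n/ν is X → limiting reagent.
n(T) = (1/2) × 13.20 = 6.600 mol
mass = 6.600 × 714.90 = 4718 g

4720 g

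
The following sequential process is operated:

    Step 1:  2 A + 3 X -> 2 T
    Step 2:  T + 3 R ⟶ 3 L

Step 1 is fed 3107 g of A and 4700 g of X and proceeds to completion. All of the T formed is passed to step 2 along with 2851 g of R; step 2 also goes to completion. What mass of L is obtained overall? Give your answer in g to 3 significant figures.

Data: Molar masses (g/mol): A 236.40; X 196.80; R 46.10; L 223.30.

Step 1:
n(A) = 3107 / 236.40 = 13.14 mol
n(X) = 4700 / 196.80 = 23.88 mol
n/ν for A = 13.14/2 = 6.570
n/ν for X = 23.88/3 = 7.960
Smallest n/ν is A → limiting reagent.
n(T) produced = (2/2) × 13.14 = 13.14 mol
Step 2:
n(T) available = 13.14 mol
n(R) = 2851 / 46.10 = 61.84 mol
n/ν for T = 13.14/1 = 13.14
n/ν for R = 61.84/3 = 20.61
Smallest n/ν is T → limiting reagent.
n(L) = (3/1) × 13.14 = 39.42 mol
mass = 39.42 × 223.30 = 8802 g

8800 g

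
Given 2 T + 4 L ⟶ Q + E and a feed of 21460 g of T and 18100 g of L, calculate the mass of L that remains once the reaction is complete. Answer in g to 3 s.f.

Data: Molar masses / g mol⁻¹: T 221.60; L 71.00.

n(T) = 21460 / 221.60 = 96.84 mol
n(L) = 18100 / 71.00 = 254.9 mol
n/ν for T = 96.84/2 = 48.42
n/ν for L = 254.9/4 = 63.73
Smallest n/ν is T → limiting reagent.
L consumed = (4/2) × 96.84 = 193.7 mol
L remaining = 254.9 − 193.7 = 61.20 mol
mass = 61.20 × 71.00 = 4345 g

4350 g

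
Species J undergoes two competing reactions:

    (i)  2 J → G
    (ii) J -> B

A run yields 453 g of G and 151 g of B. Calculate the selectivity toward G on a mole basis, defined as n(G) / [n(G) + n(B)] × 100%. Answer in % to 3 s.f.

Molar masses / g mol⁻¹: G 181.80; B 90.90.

n(G) = 453 / 181.80 = 2.492 mol
n(B) = 151 / 90.90 = 1.661 mol
selectivity = 2.492/(2.492+1.661) × 100 = 60.00 %

60.0 %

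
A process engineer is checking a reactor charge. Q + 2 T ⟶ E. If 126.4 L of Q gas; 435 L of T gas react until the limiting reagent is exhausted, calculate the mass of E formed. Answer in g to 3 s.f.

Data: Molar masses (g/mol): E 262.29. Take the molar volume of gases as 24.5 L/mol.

n(Q) = 126.4 / 24.5 = 5.159 mol
n(T) = 435.0 / 24.5 = 17.76 mol
n/ν → Q: 5.159, T: 8.880; Q is limiting.
n(E) = (1/1) × 5.159 = 5.159 mol
mass = 5.159 × 262.29 = 1353 g

1350 g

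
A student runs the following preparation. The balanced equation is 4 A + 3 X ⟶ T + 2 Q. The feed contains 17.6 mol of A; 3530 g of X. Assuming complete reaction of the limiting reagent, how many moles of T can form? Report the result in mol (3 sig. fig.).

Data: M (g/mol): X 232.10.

n(A) = 17.60 mol
n(X) = 3530 / 232.10 = 15.21 mol
n/ν for A = 17.60/4 = 4.400
n/ν for X = 15.21/3 = 5.070
Smallest n/ν is A → limiting reagent.
n(T) = (1/4) × 17.60 = 4.400 mol

4.40 mol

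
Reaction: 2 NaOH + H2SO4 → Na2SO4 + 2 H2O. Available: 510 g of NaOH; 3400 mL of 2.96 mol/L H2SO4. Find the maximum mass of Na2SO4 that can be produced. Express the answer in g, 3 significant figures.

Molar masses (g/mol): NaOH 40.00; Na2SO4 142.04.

n(NaOH) = 510.0 / 40.00 = 12.75 mol
n(H2SO4) = 2.96 × 3400/1000 = 10.06 mol
n/ν for NaOH = 12.75/2 = 6.375
n/ν for H2SO4 = 10.06/1 = 10.06
Smallest n/ν is NaOH → limiting reagent.
n(Na2SO4) = (1/2) × 12.75 = 6.375 mol
mass = 6.375 × 142.04 = 905.5 g

906 g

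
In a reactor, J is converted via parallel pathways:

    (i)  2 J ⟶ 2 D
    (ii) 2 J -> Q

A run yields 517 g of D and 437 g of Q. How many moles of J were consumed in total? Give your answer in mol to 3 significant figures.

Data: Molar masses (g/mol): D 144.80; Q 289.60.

n(D) = 517 / 144.80 = 3.570 mol
n(Q) = 437 / 289.60 = 1.509 mol
n(J) via (i) = (2/2)×3.570 = 3.570 mol
n(J) via (ii) = (2/1)×1.509 = 3.018 mol
total n(J) = 3.570 + 3.018 = 6.588 mol

6.59 mol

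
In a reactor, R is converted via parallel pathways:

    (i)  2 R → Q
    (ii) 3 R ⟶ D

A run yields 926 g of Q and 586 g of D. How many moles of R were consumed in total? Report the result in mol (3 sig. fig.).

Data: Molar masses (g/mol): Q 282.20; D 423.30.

10.7 mol

n(Q) = 926 / 282.20 = 3.281 mol
n(D) = 586 / 423.30 = 1.384 mol
n(R) via (i) = (2/1)×3.281 = 6.562 mol
n(R) via (ii) = (3/1)×1.384 = 4.152 mol
total n(R) = 6.562 + 4.152 = 10.71 mol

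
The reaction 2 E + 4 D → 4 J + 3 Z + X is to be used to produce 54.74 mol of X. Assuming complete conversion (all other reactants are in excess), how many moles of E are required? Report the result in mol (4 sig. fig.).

109.5 mol

n(X) = 54.74 mol
n(E) = (2/1) × 54.74 = 109.5 mol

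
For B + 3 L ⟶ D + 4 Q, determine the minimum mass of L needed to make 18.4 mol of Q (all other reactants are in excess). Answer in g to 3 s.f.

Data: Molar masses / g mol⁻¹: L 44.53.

615 g

n(Q) = 18.40 mol
n(L) = (3/4) × 18.40 = 13.80 mol
mass = 13.80 × 44.53 = 614.5 g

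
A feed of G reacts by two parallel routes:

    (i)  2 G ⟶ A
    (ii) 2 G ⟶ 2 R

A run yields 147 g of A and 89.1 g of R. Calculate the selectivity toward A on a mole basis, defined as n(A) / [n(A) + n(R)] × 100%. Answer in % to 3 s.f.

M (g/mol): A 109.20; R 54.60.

n(A) = 147 / 109.20 = 1.346 mol
n(R) = 89.1 / 54.60 = 1.632 mol
selectivity = 1.346/(1.346+1.632) × 100 = 45.20 %

45.2 %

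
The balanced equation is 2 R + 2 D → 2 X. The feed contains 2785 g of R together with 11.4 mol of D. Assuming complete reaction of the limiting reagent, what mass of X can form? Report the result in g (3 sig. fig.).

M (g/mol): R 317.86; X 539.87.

n(R) = 2785 / 317.86 = 8.762 mol
n(D) = 11.40 mol
n/ν → R: 4.381, D: 5.700; R is limiting.
n(X) = (2/2) × 8.762 = 8.762 mol
mass = 8.762 × 539.87 = 4730 g

4730 g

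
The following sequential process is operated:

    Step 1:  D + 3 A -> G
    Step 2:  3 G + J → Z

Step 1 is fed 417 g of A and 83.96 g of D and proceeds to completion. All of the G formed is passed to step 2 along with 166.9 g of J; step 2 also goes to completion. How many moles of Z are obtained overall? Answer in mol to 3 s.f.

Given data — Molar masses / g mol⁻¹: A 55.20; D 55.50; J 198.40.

0.504 mol

Step 1:
n(A) = 417.0 / 55.20 = 7.554 mol
n(D) = 83.96 / 55.50 = 1.513 mol
n/ν for A = 7.554/3 = 2.518
n/ν for D = 1.513/1 = 1.513
Smallest n/ν is D → limiting reagent.
n(G) produced = (1/1) × 1.513 = 1.513 mol
Step 2:
n(G) available = 1.513 mol
n(J) = 166.9 / 198.40 = 0.8412 mol
n/ν for G = 1.513/3 = 0.5043
n/ν for J = 0.8412/1 = 0.8412
Smallest n/ν is G → limiting reagent.
n(Z) = (1/3) × 1.513 = 0.5043 mol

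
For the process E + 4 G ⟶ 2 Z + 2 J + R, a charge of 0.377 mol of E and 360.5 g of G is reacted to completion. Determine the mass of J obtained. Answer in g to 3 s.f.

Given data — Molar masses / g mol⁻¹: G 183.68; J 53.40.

n(E) = 0.3770 mol
n(G) = 360.5 / 183.68 = 1.963 mol
n/ν for E = 0.3770/1 = 0.3770
n/ν for G = 1.963/4 = 0.4908
Smallest n/ν is E → limiting reagent.
n(J) = (2/1) × 0.3770 = 0.7540 mol
mass = 0.7540 × 53.40 = 40.26 g

40.3 g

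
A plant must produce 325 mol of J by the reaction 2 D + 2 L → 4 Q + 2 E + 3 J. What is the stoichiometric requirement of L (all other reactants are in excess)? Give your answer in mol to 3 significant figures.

n(J) = 325.0 mol
n(L) = (2/3) × 325.0 = 216.7 mol

217 mol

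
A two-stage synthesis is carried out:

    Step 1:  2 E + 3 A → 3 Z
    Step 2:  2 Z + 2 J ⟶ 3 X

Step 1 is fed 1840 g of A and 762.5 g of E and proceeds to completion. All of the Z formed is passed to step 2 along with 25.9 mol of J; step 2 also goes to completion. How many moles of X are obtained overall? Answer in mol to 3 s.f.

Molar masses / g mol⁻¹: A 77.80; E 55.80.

30.7 mol

Step 1:
n(A) = 1840 / 77.80 = 23.65 mol
n(E) = 762.5 / 55.80 = 13.66 mol
n/ν for A = 23.65/3 = 7.883
n/ν for E = 13.66/2 = 6.830
Smallest n/ν is E → limiting reagent.
n(Z) produced = (3/2) × 13.66 = 20.49 mol
Step 2:
n(Z) available = 20.49 mol
n(J) = 25.90 mol
n/ν for Z = 20.49/2 = 10.25
n/ν for J = 25.90/2 = 12.95
Smallest n/ν is Z → limiting reagent.
n(X) = (3/2) × 20.49 = 30.74 mol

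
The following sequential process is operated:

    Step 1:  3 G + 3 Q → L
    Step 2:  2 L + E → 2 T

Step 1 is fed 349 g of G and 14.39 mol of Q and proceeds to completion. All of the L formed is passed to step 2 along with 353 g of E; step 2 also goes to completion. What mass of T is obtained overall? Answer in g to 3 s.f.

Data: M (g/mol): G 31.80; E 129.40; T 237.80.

Step 1:
n(G) = 349.0 / 31.80 = 10.97 mol
n(Q) = 14.39 mol
n/ν for G = 10.97/3 = 3.657
n/ν for Q = 14.39/3 = 4.797
Smallest n/ν is G → limiting reagent.
n(L) produced = (1/3) × 10.97 = 3.657 mol
Step 2:
n(L) available = 3.657 mol
n(E) = 353.0 / 129.40 = 2.728 mol
n/ν for L = 3.657/2 = 1.829
n/ν for E = 2.728/1 = 2.728
Smallest n/ν is L → limiting reagent.
n(T) = (2/2) × 3.657 = 3.657 mol
mass = 3.657 × 237.80 = 869.6 g

870 g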